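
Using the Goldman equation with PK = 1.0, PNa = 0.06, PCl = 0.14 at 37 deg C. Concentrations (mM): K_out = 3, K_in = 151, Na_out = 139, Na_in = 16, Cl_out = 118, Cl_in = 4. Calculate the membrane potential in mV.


Vm = (RT/F)*ln((PK*Ko + PNa*Nao + PCl*Cli)/(PK*Ki + PNa*Nai + PCl*Clo))
Numer = 11.9, Denom = 168.48
Vm = -70.83 mV


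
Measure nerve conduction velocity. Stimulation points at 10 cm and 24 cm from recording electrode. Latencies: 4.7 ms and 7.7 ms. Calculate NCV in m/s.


Distance = (24 - 10) / 100 = 0.14 m
dt = (7.7 - 4.7) / 1000 = 0.003 s
NCV = dist / dt = 46.67 m/s


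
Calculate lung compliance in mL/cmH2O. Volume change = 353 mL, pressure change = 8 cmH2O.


C = dV / dP
C = 353 / 8
C = 44.12 mL/cmH2O


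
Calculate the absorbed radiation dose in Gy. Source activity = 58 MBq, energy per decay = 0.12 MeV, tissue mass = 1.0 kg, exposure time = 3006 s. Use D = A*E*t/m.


A = 58 MBq = 5.8000e+07 Bq
E = 0.12 MeV = 1.9224e-14 J
D = A*E*t/m = 5.8000e+07*1.9224e-14*3006/1.0
D = 0.003352 Gy


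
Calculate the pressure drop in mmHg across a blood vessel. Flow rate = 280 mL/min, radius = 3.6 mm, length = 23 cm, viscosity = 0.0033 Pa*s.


dP = 8*mu*L*Q / (pi*r^4)
Q = 280 mL/min = 4.66667e-06 m^3/s
dP = 53.7006 Pa = 53.7006 / 133.322 mmHg = 0.4028 mmHg


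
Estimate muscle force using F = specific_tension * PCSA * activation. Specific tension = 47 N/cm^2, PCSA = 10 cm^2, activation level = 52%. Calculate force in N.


F = sigma * PCSA * activation
F = 47 * 10 * 0.52
F = 244.4 N


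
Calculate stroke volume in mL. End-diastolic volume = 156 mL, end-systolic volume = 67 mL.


SV = EDV - ESV
SV = 156 - 67
SV = 89 mL


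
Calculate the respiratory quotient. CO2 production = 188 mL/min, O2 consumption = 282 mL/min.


RQ = VCO2 / VO2
RQ = 188 / 282
RQ = 0.6667


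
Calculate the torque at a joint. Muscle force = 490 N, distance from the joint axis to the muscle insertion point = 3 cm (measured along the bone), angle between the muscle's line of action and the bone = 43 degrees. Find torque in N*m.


Torque = F * d * sin(theta)   (moment arm = d*sin(theta))
d = 3 cm = 0.03 m
Torque = 490 * 0.03 * sin(43)
Torque = 10.03 N*m


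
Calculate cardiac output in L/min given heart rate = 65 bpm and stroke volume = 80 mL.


CO = HR * SV
CO = 65 * 80 / 1000
CO = 5.2 L/min


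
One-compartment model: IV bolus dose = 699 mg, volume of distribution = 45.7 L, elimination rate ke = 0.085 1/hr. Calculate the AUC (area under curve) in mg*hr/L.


C0 = Dose/Vd = 699/45.7 = 15.2954 mg/L
AUC = C0/ke = 15.2954/0.085
AUC = 179.9 mg*hr/L


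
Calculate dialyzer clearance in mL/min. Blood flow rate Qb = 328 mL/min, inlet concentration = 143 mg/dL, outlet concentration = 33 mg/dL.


K = Qb * (Cb_in - Cb_out) / Cb_in
K = 328 * (143 - 33) / 143
K = 252.3 mL/min


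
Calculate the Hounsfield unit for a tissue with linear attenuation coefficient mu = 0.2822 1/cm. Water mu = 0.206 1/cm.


HU = ((mu_tissue - mu_water) / mu_water) * 1000
HU = ((0.2822 - 0.206) / 0.206) * 1000
HU = 369.9


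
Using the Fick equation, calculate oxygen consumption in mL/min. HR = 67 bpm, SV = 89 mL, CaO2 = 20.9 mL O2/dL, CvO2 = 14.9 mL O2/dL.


CO = HR*SV = 67*89/1000 = 5.963 L/min
a-v O2 diff = 20.9 - 14.9 = 6 mL/dL
VO2 = CO * (CaO2-CvO2) * 10 dL/L
VO2 = 5.963 * 6 * 10
VO2 = 357.8 mL/min


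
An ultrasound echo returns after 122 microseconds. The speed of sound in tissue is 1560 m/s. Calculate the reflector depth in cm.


depth = c * t / 2
t = 122 us = 1.2200e-04 s
depth = 1560 * 1.2200e-04 / 2
depth = 0.09516 m = 9.516 cm


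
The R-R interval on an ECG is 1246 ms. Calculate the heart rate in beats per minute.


HR = 60 / RR_interval(s)
RR = 1246 ms = 1.246 s
HR = 60 / 1.246 = 48.15 bpm


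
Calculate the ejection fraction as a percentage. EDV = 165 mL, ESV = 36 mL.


SV = EDV - ESV = 165 - 36 = 129 mL
EF = SV/EDV * 100 = 129/165 * 100
EF = 78.18%


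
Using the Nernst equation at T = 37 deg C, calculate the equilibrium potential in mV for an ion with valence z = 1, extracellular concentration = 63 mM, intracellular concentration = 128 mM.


E = (RT/(zF)) * ln(C_out/C_in)
T = 37 + 273.15 = 310.15 K
E = (8.314 * 310.15 / (1 * 96485)) * ln(63/128)
E = -18.95 mV


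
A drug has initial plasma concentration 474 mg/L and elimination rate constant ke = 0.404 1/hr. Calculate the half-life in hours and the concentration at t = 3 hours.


t_half = ln(2) / ke = 0.693147 / 0.404 = 1.716 hr
C(t) = C0 * exp(-ke*t) = 474 * exp(-0.404*3)
C(3) = 141.1 mg/L


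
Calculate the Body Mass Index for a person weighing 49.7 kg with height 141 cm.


BMI = weight / height^2
height = 141 cm = 1.41 m
BMI = 49.7 / 1.41^2
BMI = 25 kg/m^2


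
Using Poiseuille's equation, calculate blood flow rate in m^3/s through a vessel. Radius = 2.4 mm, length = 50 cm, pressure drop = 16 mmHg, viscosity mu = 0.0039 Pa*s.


Q = pi*r^4*dP / (8*mu*L)
r = 0.0024 m, L = 0.5 m
dP = 16 mmHg = 2133.152 Pa
Q = 1.4253e-05 m^3/s


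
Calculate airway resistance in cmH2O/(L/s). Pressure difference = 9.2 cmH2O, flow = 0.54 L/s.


R = dP / flow
R = 9.2 / 0.54
R = 17.04 cmH2O/(L/s)


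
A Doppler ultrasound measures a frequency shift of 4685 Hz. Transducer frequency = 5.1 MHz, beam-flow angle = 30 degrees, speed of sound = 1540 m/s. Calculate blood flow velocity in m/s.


v = fd * c / (2 * f0 * cos(theta))
v = 4685 * 1540 / (2 * 5.1000e+06 * cos(30))
v = 0.8168 m/s


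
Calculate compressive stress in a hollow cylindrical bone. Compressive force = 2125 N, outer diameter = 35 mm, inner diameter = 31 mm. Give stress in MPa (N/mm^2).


A = pi*(r_o^2 - r_i^2)
r_o = 17.5 mm, r_i = 15.5 mm
A = 207.345 mm^2
sigma = F/A = 2125 / 207.345
sigma = 10.25 MPa


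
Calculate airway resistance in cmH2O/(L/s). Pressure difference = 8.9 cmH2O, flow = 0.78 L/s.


R = dP / flow
R = 8.9 / 0.78
R = 11.41 cmH2O/(L/s)


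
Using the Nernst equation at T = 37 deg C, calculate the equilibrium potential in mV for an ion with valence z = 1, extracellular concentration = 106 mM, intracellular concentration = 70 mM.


E = (RT/(zF)) * ln(C_out/C_in)
T = 37 + 273.15 = 310.15 K
E = (8.314 * 310.15 / (1 * 96485)) * ln(106/70)
E = 11.09 mV


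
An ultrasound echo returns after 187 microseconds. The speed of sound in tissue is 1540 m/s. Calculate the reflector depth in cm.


depth = c * t / 2
t = 187 us = 1.8700e-04 s
depth = 1540 * 1.8700e-04 / 2
depth = 0.14399 m = 14.399 cm


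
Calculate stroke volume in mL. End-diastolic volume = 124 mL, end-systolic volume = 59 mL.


SV = EDV - ESV
SV = 124 - 59
SV = 65 mL


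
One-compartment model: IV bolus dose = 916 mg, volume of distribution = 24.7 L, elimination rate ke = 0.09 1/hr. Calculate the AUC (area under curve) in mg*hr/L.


C0 = Dose/Vd = 916/24.7 = 37.085 mg/L
AUC = C0/ke = 37.085/0.09
AUC = 412.1 mg*hr/L


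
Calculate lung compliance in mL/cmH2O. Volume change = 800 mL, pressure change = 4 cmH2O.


C = dV / dP
C = 800 / 4
C = 200 mL/cmH2O


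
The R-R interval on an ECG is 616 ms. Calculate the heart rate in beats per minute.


HR = 60 / RR_interval(s)
RR = 616 ms = 0.616 s
HR = 60 / 0.616 = 97.4 bpm


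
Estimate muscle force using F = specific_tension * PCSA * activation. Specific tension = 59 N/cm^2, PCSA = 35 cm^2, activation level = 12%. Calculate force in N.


F = sigma * PCSA * activation
F = 59 * 35 * 0.12
F = 247.8 N


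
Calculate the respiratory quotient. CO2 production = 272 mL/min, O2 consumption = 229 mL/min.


RQ = VCO2 / VO2
RQ = 272 / 229
RQ = 1.188


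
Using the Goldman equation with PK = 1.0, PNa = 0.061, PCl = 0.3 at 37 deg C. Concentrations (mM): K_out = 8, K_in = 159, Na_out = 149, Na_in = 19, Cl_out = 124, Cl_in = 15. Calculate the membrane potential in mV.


Vm = (RT/F)*ln((PK*Ko + PNa*Nao + PCl*Cli)/(PK*Ki + PNa*Nai + PCl*Clo))
Numer = 21.589, Denom = 197.359
Vm = -59.14 mV


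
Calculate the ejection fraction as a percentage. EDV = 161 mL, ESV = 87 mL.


SV = EDV - ESV = 161 - 87 = 74 mL
EF = SV/EDV * 100 = 74/161 * 100
EF = 45.96%


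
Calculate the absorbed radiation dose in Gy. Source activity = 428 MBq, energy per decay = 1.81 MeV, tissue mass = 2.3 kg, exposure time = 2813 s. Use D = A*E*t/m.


A = 428 MBq = 4.2800e+08 Bq
E = 1.81 MeV = 2.89962e-13 J
D = A*E*t/m = 4.2800e+08*2.89962e-13*2813/2.3
D = 0.1518 Gy


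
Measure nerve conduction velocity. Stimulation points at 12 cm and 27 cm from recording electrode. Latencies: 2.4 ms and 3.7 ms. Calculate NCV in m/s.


Distance = (27 - 12) / 100 = 0.15 m
dt = (3.7 - 2.4) / 1000 = 0.0013 s
NCV = dist / dt = 115.4 m/s


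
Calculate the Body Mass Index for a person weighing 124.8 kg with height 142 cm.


BMI = weight / height^2
height = 142 cm = 1.42 m
BMI = 124.8 / 1.42^2
BMI = 61.89 kg/m^2


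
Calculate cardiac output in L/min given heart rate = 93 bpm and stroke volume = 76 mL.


CO = HR * SV
CO = 93 * 76 / 1000
CO = 7.068 L/min


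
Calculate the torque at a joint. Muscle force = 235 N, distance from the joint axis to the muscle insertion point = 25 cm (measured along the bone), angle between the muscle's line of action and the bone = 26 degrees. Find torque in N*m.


Torque = F * d * sin(theta)   (moment arm = d*sin(theta))
d = 25 cm = 0.25 m
Torque = 235 * 0.25 * sin(26)
Torque = 25.75 N*m


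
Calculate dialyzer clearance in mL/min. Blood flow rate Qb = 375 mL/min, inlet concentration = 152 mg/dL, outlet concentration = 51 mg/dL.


K = Qb * (Cb_in - Cb_out) / Cb_in
K = 375 * (152 - 51) / 152
K = 249.2 mL/min


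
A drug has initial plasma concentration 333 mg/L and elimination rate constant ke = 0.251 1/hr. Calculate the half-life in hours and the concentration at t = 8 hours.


t_half = ln(2) / ke = 0.693147 / 0.251 = 2.762 hr
C(t) = C0 * exp(-ke*t) = 333 * exp(-0.251*8)
C(8) = 44.71 mg/L


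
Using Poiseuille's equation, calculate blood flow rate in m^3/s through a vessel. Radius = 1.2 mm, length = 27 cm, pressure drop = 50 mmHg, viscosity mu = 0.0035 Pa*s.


Q = pi*r^4*dP / (8*mu*L)
r = 0.0012 m, L = 0.27 m
dP = 50 mmHg = 6666.1 Pa
Q = 5.7441e-06 m^3/s


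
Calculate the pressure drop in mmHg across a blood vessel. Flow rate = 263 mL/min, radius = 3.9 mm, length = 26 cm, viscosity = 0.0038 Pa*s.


dP = 8*mu*L*Q / (pi*r^4)
Q = 263 mL/min = 4.38333e-06 m^3/s
dP = 47.6697 Pa = 47.6697 / 133.322 mmHg = 0.3576 mmHg


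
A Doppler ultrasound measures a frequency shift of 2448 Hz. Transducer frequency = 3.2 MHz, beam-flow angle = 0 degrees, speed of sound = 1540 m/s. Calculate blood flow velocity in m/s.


v = fd * c / (2 * f0 * cos(theta))
v = 2448 * 1540 / (2 * 3.2000e+06 * cos(0))
v = 0.589 m/s


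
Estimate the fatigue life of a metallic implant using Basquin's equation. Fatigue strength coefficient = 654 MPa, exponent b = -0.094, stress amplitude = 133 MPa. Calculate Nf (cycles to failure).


sigma_a = sigma_f' * (2Nf)^b
2Nf = (sigma_a/sigma_f')^(1/b)
2Nf = (133/654)^(1/-0.094)
2Nf = 22844853
Nf = 1.1422e+07


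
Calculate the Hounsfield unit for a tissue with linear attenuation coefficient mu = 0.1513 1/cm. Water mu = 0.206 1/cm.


HU = ((mu_tissue - mu_water) / mu_water) * 1000
HU = ((0.1513 - 0.206) / 0.206) * 1000
HU = -265.5


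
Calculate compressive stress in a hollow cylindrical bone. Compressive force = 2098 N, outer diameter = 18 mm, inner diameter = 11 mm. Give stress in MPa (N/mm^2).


A = pi*(r_o^2 - r_i^2)
r_o = 9 mm, r_i = 5.5 mm
A = 159.436 mm^2
sigma = F/A = 2098 / 159.436
sigma = 13.16 MPa


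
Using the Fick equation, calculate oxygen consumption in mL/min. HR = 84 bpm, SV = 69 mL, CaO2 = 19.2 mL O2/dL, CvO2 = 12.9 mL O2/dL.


CO = HR*SV = 84*69/1000 = 5.796 L/min
a-v O2 diff = 19.2 - 12.9 = 6.3 mL/dL
VO2 = CO * (CaO2-CvO2) * 10 dL/L
VO2 = 5.796 * 6.3 * 10
VO2 = 365.1 mL/min


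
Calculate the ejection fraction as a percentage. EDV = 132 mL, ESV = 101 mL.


SV = EDV - ESV = 132 - 101 = 31 mL
EF = SV/EDV * 100 = 31/132 * 100
EF = 23.48%


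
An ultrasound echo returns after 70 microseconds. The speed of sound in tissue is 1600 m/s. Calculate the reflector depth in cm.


depth = c * t / 2
t = 70 us = 7.0000e-05 s
depth = 1600 * 7.0000e-05 / 2
depth = 0.056 m = 5.6 cm


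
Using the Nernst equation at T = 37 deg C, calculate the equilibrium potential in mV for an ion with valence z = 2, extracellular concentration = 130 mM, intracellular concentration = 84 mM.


E = (RT/(zF)) * ln(C_out/C_in)
T = 37 + 273.15 = 310.15 K
E = (8.314 * 310.15 / (2 * 96485)) * ln(130/84)
E = 5.836 mV


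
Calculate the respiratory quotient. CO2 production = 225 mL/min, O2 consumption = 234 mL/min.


RQ = VCO2 / VO2
RQ = 225 / 234
RQ = 0.9615


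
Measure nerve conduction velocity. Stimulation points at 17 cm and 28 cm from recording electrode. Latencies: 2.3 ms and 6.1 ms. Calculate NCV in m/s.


Distance = (28 - 17) / 100 = 0.11 m
dt = (6.1 - 2.3) / 1000 = 0.0038 s
NCV = dist / dt = 28.95 m/s


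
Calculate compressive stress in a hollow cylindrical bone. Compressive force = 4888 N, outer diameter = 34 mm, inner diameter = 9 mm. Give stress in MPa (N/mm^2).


A = pi*(r_o^2 - r_i^2)
r_o = 17 mm, r_i = 4.5 mm
A = 844.303 mm^2
sigma = F/A = 4888 / 844.303
sigma = 5.789 MPa


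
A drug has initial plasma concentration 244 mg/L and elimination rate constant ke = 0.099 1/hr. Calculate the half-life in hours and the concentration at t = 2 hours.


t_half = ln(2) / ke = 0.693147 / 0.099 = 7.001 hr
C(t) = C0 * exp(-ke*t) = 244 * exp(-0.099*2)
C(2) = 200.2 mg/L


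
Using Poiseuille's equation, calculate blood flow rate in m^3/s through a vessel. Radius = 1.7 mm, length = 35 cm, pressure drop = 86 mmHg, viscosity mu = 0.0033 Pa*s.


Q = pi*r^4*dP / (8*mu*L)
r = 0.0017 m, L = 0.35 m
dP = 86 mmHg = 11465.692 Pa
Q = 3.2559e-05 m^3/s


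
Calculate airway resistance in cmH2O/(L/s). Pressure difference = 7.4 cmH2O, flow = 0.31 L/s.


R = dP / flow
R = 7.4 / 0.31
R = 23.87 cmH2O/(L/s)


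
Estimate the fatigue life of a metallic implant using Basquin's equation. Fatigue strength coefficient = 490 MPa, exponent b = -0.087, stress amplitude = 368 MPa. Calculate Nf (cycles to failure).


sigma_a = sigma_f' * (2Nf)^b
2Nf = (sigma_a/sigma_f')^(1/b)
2Nf = (368/490)^(1/-0.087)
2Nf = 26.871404
Nf = 13.44


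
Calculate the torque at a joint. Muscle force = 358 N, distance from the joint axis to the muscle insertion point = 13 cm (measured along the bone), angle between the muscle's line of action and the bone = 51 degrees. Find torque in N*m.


Torque = F * d * sin(theta)   (moment arm = d*sin(theta))
d = 13 cm = 0.13 m
Torque = 358 * 0.13 * sin(51)
Torque = 36.17 N*m


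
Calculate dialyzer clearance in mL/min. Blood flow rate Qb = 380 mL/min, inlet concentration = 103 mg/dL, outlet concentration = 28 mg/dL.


K = Qb * (Cb_in - Cb_out) / Cb_in
K = 380 * (103 - 28) / 103
K = 276.7 mL/min


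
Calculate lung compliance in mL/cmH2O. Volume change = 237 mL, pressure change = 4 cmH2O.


C = dV / dP
C = 237 / 4
C = 59.25 mL/cmH2O


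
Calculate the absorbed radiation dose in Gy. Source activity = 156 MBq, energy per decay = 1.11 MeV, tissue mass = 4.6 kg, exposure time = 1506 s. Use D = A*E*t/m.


A = 156 MBq = 1.5600e+08 Bq
E = 1.11 MeV = 1.77822e-13 J
D = A*E*t/m = 1.5600e+08*1.77822e-13*1506/4.6
D = 0.009082 Gy


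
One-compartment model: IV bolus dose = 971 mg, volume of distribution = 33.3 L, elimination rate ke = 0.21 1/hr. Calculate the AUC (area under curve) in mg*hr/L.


C0 = Dose/Vd = 971/33.3 = 29.1592 mg/L
AUC = C0/ke = 29.1592/0.21
AUC = 138.9 mg*hr/L


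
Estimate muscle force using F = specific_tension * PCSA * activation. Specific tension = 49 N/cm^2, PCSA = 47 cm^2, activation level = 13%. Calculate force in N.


F = sigma * PCSA * activation
F = 49 * 47 * 0.13
F = 299.4 N


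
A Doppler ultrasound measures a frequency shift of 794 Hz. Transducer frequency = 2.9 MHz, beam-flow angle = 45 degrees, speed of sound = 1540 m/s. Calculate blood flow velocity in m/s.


v = fd * c / (2 * f0 * cos(theta))
v = 794 * 1540 / (2 * 2.9000e+06 * cos(45))
v = 0.2981 m/s


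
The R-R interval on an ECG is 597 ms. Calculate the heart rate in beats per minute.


HR = 60 / RR_interval(s)
RR = 597 ms = 0.597 s
HR = 60 / 0.597 = 100.5 bpm


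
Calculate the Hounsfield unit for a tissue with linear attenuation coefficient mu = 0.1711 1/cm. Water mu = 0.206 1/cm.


HU = ((mu_tissue - mu_water) / mu_water) * 1000
HU = ((0.1711 - 0.206) / 0.206) * 1000
HU = -169.4


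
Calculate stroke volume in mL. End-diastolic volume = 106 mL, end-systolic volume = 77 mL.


SV = EDV - ESV
SV = 106 - 77
SV = 29 mL


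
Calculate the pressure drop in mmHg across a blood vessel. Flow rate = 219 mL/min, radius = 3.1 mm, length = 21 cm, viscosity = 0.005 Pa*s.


dP = 8*mu*L*Q / (pi*r^4)
Q = 219 mL/min = 3.65e-06 m^3/s
dP = 105.676 Pa = 105.676 / 133.322 mmHg = 0.7926 mmHg


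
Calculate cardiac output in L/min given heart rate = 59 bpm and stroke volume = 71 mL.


CO = HR * SV
CO = 59 * 71 / 1000
CO = 4.189 L/min


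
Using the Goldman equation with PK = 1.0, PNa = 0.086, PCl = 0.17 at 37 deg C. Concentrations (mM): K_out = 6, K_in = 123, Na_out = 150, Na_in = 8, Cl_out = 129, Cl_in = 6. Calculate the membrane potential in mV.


Vm = (RT/F)*ln((PK*Ko + PNa*Nao + PCl*Cli)/(PK*Ki + PNa*Nai + PCl*Clo))
Numer = 19.92, Denom = 145.618
Vm = -53.16 mV


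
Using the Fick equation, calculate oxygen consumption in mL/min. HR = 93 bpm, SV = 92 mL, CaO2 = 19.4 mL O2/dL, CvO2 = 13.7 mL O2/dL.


CO = HR*SV = 93*92/1000 = 8.556 L/min
a-v O2 diff = 19.4 - 13.7 = 5.7 mL/dL
VO2 = CO * (CaO2-CvO2) * 10 dL/L
VO2 = 8.556 * 5.7 * 10
VO2 = 487.7 mL/min


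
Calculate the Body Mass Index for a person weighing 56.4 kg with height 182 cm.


BMI = weight / height^2
height = 182 cm = 1.82 m
BMI = 56.4 / 1.82^2
BMI = 17.03 kg/m^2


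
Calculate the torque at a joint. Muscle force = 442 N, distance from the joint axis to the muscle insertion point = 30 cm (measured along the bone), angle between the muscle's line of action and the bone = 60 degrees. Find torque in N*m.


Torque = F * d * sin(theta)   (moment arm = d*sin(theta))
d = 30 cm = 0.3 m
Torque = 442 * 0.3 * sin(60)
Torque = 114.8 N*m


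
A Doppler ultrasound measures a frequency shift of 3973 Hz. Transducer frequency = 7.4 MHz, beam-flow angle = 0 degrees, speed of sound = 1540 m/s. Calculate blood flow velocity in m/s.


v = fd * c / (2 * f0 * cos(theta))
v = 3973 * 1540 / (2 * 7.4000e+06 * cos(0))
v = 0.4134 m/s


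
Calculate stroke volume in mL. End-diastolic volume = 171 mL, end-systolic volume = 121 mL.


SV = EDV - ESV
SV = 171 - 121
SV = 50 mL


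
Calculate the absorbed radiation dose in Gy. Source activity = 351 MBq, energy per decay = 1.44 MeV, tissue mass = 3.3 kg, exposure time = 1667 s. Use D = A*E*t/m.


A = 351 MBq = 3.5100e+08 Bq
E = 1.44 MeV = 2.30688e-13 J
D = A*E*t/m = 3.5100e+08*2.30688e-13*1667/3.3
D = 0.0409 Gy


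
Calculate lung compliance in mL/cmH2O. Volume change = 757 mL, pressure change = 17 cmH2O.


C = dV / dP
C = 757 / 17
C = 44.53 mL/cmH2O


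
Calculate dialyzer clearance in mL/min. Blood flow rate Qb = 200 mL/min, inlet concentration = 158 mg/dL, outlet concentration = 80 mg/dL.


K = Qb * (Cb_in - Cb_out) / Cb_in
K = 200 * (158 - 80) / 158
K = 98.73 mL/min


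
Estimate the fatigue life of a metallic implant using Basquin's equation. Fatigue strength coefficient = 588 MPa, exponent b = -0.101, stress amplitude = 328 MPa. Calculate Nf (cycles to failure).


sigma_a = sigma_f' * (2Nf)^b
2Nf = (sigma_a/sigma_f')^(1/b)
2Nf = (328/588)^(1/-0.101)
2Nf = 323.54558
Nf = 161.8


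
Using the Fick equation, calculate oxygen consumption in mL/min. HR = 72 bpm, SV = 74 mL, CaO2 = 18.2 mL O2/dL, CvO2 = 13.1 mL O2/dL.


CO = HR*SV = 72*74/1000 = 5.328 L/min
a-v O2 diff = 18.2 - 13.1 = 5.1 mL/dL
VO2 = CO * (CaO2-CvO2) * 10 dL/L
VO2 = 5.328 * 5.1 * 10
VO2 = 271.7 mL/min


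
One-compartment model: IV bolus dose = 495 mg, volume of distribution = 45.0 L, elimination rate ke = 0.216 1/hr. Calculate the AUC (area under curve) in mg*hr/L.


C0 = Dose/Vd = 495/45.0 = 11 mg/L
AUC = C0/ke = 11/0.216
AUC = 50.93 mg*hr/L


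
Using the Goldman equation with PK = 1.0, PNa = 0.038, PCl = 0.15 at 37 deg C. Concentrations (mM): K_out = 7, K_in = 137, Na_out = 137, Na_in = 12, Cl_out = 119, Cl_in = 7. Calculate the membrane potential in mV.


Vm = (RT/F)*ln((PK*Ko + PNa*Nao + PCl*Cli)/(PK*Ki + PNa*Nai + PCl*Clo))
Numer = 13.256, Denom = 155.306
Vm = -65.77 mV


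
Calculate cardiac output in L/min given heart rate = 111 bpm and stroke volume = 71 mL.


CO = HR * SV
CO = 111 * 71 / 1000
CO = 7.881 L/min


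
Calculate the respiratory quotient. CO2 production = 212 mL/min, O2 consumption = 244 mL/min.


RQ = VCO2 / VO2
RQ = 212 / 244
RQ = 0.8689


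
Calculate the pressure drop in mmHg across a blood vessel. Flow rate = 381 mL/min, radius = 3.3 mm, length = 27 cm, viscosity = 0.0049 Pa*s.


dP = 8*mu*L*Q / (pi*r^4)
Q = 381 mL/min = 6.35e-06 m^3/s
dP = 180.392 Pa = 180.392 / 133.322 mmHg = 1.353 mmHg


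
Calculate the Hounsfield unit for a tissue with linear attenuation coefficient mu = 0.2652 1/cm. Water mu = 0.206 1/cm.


HU = ((mu_tissue - mu_water) / mu_water) * 1000
HU = ((0.2652 - 0.206) / 0.206) * 1000
HU = 287.4


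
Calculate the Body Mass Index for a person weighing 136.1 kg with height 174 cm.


BMI = weight / height^2
height = 174 cm = 1.74 m
BMI = 136.1 / 1.74^2
BMI = 44.95 kg/m^2


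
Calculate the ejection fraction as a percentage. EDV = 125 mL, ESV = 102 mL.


SV = EDV - ESV = 125 - 102 = 23 mL
EF = SV/EDV * 100 = 23/125 * 100
EF = 18.4%


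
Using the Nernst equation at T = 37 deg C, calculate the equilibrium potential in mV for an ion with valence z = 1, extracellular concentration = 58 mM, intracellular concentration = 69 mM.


E = (RT/(zF)) * ln(C_out/C_in)
T = 37 + 273.15 = 310.15 K
E = (8.314 * 310.15 / (1 * 96485)) * ln(58/69)
E = -4.641 mV


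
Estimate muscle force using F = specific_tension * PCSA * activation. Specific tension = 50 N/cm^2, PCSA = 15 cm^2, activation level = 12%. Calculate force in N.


F = sigma * PCSA * activation
F = 50 * 15 * 0.12
F = 90 N


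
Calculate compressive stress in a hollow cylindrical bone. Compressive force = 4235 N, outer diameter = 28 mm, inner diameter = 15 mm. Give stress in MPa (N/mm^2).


A = pi*(r_o^2 - r_i^2)
r_o = 14 mm, r_i = 7.5 mm
A = 439.038 mm^2
sigma = F/A = 4235 / 439.038
sigma = 9.646 MPa


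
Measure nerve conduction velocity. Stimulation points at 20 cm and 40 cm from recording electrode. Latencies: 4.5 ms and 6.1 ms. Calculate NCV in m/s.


Distance = (40 - 20) / 100 = 0.2 m
dt = (6.1 - 4.5) / 1000 = 0.0016 s
NCV = dist / dt = 125 m/s


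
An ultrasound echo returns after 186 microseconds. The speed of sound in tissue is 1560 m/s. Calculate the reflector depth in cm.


depth = c * t / 2
t = 186 us = 1.8600e-04 s
depth = 1560 * 1.8600e-04 / 2
depth = 0.14508 m = 14.508 cm


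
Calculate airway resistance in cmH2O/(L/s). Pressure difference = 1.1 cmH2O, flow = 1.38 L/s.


R = dP / flow
R = 1.1 / 1.38
R = 0.7971 cmH2O/(L/s)


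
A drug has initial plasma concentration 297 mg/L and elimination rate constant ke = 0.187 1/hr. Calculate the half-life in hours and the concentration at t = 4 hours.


t_half = ln(2) / ke = 0.693147 / 0.187 = 3.707 hr
C(t) = C0 * exp(-ke*t) = 297 * exp(-0.187*4)
C(4) = 140.6 mg/L


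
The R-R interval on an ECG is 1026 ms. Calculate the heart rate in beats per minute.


HR = 60 / RR_interval(s)
RR = 1026 ms = 1.026 s
HR = 60 / 1.026 = 58.48 bpm


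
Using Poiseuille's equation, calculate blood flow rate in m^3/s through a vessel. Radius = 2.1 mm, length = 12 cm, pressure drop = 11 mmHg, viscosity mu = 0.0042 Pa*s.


Q = pi*r^4*dP / (8*mu*L)
r = 0.0021 m, L = 0.12 m
dP = 11 mmHg = 1466.542 Pa
Q = 2.2223e-05 m^3/s


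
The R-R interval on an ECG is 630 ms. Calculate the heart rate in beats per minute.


HR = 60 / RR_interval(s)
RR = 630 ms = 0.63 s
HR = 60 / 0.63 = 95.24 bpm


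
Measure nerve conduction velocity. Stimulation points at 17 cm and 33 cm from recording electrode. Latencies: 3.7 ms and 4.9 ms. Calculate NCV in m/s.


Distance = (33 - 17) / 100 = 0.16 m
dt = (4.9 - 3.7) / 1000 = 0.0012 s
NCV = dist / dt = 133.3 m/s


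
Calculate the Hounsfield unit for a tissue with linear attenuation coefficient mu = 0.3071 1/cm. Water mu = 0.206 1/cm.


HU = ((mu_tissue - mu_water) / mu_water) * 1000
HU = ((0.3071 - 0.206) / 0.206) * 1000
HU = 490.8


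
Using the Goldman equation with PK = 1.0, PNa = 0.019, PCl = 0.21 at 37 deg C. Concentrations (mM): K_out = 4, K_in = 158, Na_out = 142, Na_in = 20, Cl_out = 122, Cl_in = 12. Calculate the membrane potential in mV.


Vm = (RT/F)*ln((PK*Ko + PNa*Nao + PCl*Cli)/(PK*Ki + PNa*Nai + PCl*Clo))
Numer = 9.218, Denom = 184
Vm = -80.01 mV


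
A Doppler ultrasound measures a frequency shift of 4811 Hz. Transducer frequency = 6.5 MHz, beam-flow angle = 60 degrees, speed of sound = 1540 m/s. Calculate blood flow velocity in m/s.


v = fd * c / (2 * f0 * cos(theta))
v = 4811 * 1540 / (2 * 6.5000e+06 * cos(60))
v = 1.14 m/s


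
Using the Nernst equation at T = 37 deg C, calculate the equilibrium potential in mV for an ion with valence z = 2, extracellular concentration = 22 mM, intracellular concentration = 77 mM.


E = (RT/(zF)) * ln(C_out/C_in)
T = 37 + 273.15 = 310.15 K
E = (8.314 * 310.15 / (2 * 96485)) * ln(22/77)
E = -16.74 mV


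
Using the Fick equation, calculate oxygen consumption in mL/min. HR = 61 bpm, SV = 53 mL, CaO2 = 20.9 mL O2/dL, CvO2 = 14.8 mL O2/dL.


CO = HR*SV = 61*53/1000 = 3.233 L/min
a-v O2 diff = 20.9 - 14.8 = 6.1 mL/dL
VO2 = CO * (CaO2-CvO2) * 10 dL/L
VO2 = 3.233 * 6.1 * 10
VO2 = 197.2 mL/min


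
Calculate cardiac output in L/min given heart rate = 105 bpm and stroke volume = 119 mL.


CO = HR * SV
CO = 105 * 119 / 1000
CO = 12.49 L/min


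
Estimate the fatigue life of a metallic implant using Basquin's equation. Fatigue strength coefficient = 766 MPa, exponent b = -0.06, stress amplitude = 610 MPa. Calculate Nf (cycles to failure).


sigma_a = sigma_f' * (2Nf)^b
2Nf = (sigma_a/sigma_f')^(1/b)
2Nf = (610/766)^(1/-0.06)
2Nf = 44.495447
Nf = 22.25


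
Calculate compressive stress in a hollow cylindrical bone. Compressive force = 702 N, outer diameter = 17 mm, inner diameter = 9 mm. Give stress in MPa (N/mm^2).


A = pi*(r_o^2 - r_i^2)
r_o = 8.5 mm, r_i = 4.5 mm
A = 163.363 mm^2
sigma = F/A = 702 / 163.363
sigma = 4.297 MPa


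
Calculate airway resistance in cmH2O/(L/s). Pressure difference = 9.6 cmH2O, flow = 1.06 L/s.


R = dP / flow
R = 9.6 / 1.06
R = 9.057 cmH2O/(L/s)


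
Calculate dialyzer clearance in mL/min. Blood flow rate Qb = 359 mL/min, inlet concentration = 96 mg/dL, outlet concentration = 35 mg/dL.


K = Qb * (Cb_in - Cb_out) / Cb_in
K = 359 * (96 - 35) / 96
K = 228.1 mL/min


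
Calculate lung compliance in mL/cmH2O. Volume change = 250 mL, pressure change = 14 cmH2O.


C = dV / dP
C = 250 / 14
C = 17.86 mL/cmH2O


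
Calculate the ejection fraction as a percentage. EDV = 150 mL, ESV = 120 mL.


SV = EDV - ESV = 150 - 120 = 30 mL
EF = SV/EDV * 100 = 30/150 * 100
EF = 20%


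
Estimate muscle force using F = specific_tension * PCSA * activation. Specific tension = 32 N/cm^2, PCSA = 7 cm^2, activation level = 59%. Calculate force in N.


F = sigma * PCSA * activation
F = 32 * 7 * 0.59
F = 132.2 N


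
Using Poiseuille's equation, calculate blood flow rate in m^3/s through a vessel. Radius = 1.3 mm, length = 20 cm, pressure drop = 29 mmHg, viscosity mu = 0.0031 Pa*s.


Q = pi*r^4*dP / (8*mu*L)
r = 0.0013 m, L = 0.2 m
dP = 29 mmHg = 3866.338 Pa
Q = 6.9943e-06 m^3/s


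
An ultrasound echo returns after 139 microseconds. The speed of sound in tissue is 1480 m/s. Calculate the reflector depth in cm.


depth = c * t / 2
t = 139 us = 1.3900e-04 s
depth = 1480 * 1.3900e-04 / 2
depth = 0.10286 m = 10.286 cm


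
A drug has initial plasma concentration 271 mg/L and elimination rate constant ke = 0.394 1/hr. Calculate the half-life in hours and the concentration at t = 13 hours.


t_half = ln(2) / ke = 0.693147 / 0.394 = 1.759 hr
C(t) = C0 * exp(-ke*t) = 271 * exp(-0.394*13)
C(13) = 1.616 mg/L


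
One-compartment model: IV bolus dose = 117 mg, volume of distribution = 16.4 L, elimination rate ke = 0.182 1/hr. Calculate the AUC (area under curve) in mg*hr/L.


C0 = Dose/Vd = 117/16.4 = 7.13415 mg/L
AUC = C0/ke = 7.13415/0.182
AUC = 39.2 mg*hr/L


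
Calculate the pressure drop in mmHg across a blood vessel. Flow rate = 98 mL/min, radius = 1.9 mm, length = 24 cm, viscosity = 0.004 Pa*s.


dP = 8*mu*L*Q / (pi*r^4)
Q = 98 mL/min = 1.63333e-06 m^3/s
dP = 306.387 Pa = 306.387 / 133.322 mmHg = 2.298 mmHg


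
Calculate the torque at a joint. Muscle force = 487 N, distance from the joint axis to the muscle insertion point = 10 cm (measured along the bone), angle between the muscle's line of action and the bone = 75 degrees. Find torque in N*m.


Torque = F * d * sin(theta)   (moment arm = d*sin(theta))
d = 10 cm = 0.1 m
Torque = 487 * 0.1 * sin(75)
Torque = 47.04 N*m


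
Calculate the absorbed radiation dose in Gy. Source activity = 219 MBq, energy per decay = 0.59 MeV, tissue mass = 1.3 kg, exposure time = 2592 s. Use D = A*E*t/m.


A = 219 MBq = 2.1900e+08 Bq
E = 0.59 MeV = 9.4518e-14 J
D = A*E*t/m = 2.1900e+08*9.4518e-14*2592/1.3
D = 0.04127 Gy


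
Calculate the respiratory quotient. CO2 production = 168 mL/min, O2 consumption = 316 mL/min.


RQ = VCO2 / VO2
RQ = 168 / 316
RQ = 0.5316


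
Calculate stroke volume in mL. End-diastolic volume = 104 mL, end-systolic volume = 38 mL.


SV = EDV - ESV
SV = 104 - 38
SV = 66 mL


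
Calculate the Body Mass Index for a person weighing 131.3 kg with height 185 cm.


BMI = weight / height^2
height = 185 cm = 1.85 m
BMI = 131.3 / 1.85^2
BMI = 38.36 kg/m^2


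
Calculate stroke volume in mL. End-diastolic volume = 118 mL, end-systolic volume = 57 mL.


SV = EDV - ESV
SV = 118 - 57
SV = 61 mL


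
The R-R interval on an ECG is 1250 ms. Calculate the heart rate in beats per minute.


HR = 60 / RR_interval(s)
RR = 1250 ms = 1.25 s
HR = 60 / 1.25 = 48 bpm


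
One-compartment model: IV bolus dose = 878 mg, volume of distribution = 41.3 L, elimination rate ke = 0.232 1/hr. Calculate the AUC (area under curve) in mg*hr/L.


C0 = Dose/Vd = 878/41.3 = 21.2591 mg/L
AUC = C0/ke = 21.2591/0.232
AUC = 91.63 mg*hr/L


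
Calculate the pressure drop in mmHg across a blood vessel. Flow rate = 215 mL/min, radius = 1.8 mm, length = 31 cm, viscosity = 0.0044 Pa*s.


dP = 8*mu*L*Q / (pi*r^4)
Q = 215 mL/min = 3.58333e-06 m^3/s
dP = 1185.64 Pa = 1185.64 / 133.322 mmHg = 8.893 mmHg


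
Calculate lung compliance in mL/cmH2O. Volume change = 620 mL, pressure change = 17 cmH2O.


C = dV / dP
C = 620 / 17
C = 36.47 mL/cmH2O


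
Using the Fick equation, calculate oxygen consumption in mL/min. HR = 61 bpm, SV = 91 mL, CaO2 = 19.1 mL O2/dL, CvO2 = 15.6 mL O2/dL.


CO = HR*SV = 61*91/1000 = 5.551 L/min
a-v O2 diff = 19.1 - 15.6 = 3.5 mL/dL
VO2 = CO * (CaO2-CvO2) * 10 dL/L
VO2 = 5.551 * 3.5 * 10
VO2 = 194.3 mL/min


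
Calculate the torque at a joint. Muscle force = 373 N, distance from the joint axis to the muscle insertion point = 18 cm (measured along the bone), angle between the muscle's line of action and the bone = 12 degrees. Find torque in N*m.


Torque = F * d * sin(theta)   (moment arm = d*sin(theta))
d = 18 cm = 0.18 m
Torque = 373 * 0.18 * sin(12)
Torque = 13.96 N*m


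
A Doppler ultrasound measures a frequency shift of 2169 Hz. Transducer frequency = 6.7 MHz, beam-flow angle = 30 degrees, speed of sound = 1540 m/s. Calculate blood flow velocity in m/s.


v = fd * c / (2 * f0 * cos(theta))
v = 2169 * 1540 / (2 * 6.7000e+06 * cos(30))
v = 0.2878 m/s


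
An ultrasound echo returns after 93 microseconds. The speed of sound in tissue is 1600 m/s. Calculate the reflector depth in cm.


depth = c * t / 2
t = 93 us = 9.3000e-05 s
depth = 1600 * 9.3000e-05 / 2
depth = 0.0744 m = 7.44 cm


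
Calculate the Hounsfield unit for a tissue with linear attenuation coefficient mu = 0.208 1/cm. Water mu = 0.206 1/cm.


HU = ((mu_tissue - mu_water) / mu_water) * 1000
HU = ((0.208 - 0.206) / 0.206) * 1000
HU = 9.709


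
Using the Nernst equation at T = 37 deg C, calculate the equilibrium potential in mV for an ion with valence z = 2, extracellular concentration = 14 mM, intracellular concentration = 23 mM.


E = (RT/(zF)) * ln(C_out/C_in)
T = 37 + 273.15 = 310.15 K
E = (8.314 * 310.15 / (2 * 96485)) * ln(14/23)
E = -6.634 mV


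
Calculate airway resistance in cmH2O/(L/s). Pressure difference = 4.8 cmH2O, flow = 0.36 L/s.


R = dP / flow
R = 4.8 / 0.36
R = 13.33 cmH2O/(L/s)


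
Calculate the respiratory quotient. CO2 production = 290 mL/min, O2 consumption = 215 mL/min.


RQ = VCO2 / VO2
RQ = 290 / 215
RQ = 1.349


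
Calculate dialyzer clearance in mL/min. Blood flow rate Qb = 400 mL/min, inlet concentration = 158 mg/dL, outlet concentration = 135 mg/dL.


K = Qb * (Cb_in - Cb_out) / Cb_in
K = 400 * (158 - 135) / 158
K = 58.23 mL/min


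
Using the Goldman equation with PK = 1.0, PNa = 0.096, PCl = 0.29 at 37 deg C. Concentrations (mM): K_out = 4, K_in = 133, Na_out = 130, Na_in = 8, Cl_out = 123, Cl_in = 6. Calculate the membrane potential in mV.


Vm = (RT/F)*ln((PK*Ko + PNa*Nao + PCl*Cli)/(PK*Ki + PNa*Nai + PCl*Clo))
Numer = 18.22, Denom = 169.438
Vm = -59.6 mV


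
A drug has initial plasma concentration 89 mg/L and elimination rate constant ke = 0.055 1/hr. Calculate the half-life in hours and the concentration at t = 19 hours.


t_half = ln(2) / ke = 0.693147 / 0.055 = 12.6 hr
C(t) = C0 * exp(-ke*t) = 89 * exp(-0.055*19)
C(19) = 31.3 mg/L


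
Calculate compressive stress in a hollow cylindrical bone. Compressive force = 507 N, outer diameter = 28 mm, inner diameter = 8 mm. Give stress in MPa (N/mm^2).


A = pi*(r_o^2 - r_i^2)
r_o = 14 mm, r_i = 4 mm
A = 565.487 mm^2
sigma = F/A = 507 / 565.487
sigma = 0.8966 MPa


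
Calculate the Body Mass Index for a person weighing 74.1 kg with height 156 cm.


BMI = weight / height^2
height = 156 cm = 1.56 m
BMI = 74.1 / 1.56^2
BMI = 30.45 kg/m^2


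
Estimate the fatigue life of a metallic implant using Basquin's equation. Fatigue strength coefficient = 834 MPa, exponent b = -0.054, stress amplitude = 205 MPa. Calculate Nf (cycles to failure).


sigma_a = sigma_f' * (2Nf)^b
2Nf = (sigma_a/sigma_f')^(1/b)
2Nf = (205/834)^(1/-0.054)
2Nf = 1.9293496e+11
Nf = 9.6467e+10


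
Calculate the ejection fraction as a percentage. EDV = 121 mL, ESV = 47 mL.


SV = EDV - ESV = 121 - 47 = 74 mL
EF = SV/EDV * 100 = 74/121 * 100
EF = 61.16%


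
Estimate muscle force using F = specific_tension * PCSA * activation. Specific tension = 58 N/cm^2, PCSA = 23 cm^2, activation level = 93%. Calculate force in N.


F = sigma * PCSA * activation
F = 58 * 23 * 0.93
F = 1241 N


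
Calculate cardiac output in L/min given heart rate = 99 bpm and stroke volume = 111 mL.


CO = HR * SV
CO = 99 * 111 / 1000
CO = 10.99 L/min


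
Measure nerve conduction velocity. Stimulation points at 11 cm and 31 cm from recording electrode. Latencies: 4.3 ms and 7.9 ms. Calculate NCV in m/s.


Distance = (31 - 11) / 100 = 0.2 m
dt = (7.9 - 4.3) / 1000 = 0.0036 s
NCV = dist / dt = 55.56 m/s


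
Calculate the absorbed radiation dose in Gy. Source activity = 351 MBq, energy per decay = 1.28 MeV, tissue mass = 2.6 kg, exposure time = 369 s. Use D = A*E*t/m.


A = 351 MBq = 3.5100e+08 Bq
E = 1.28 MeV = 2.05056e-13 J
D = A*E*t/m = 3.5100e+08*2.05056e-13*369/2.6
D = 0.01021 Gy


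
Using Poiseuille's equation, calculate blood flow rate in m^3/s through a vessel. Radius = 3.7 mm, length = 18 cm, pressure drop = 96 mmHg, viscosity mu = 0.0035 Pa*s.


Q = pi*r^4*dP / (8*mu*L)
r = 0.0037 m, L = 0.18 m
dP = 96 mmHg = 12798.912 Pa
Q = 0.001495 m^3/s


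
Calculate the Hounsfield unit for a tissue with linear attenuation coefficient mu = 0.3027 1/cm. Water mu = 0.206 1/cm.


HU = ((mu_tissue - mu_water) / mu_water) * 1000
HU = ((0.3027 - 0.206) / 0.206) * 1000
HU = 469.4


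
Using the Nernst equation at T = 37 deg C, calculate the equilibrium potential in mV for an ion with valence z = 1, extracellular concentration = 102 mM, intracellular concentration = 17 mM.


E = (RT/(zF)) * ln(C_out/C_in)
T = 37 + 273.15 = 310.15 K
E = (8.314 * 310.15 / (1 * 96485)) * ln(102/17)
E = 47.89 mV


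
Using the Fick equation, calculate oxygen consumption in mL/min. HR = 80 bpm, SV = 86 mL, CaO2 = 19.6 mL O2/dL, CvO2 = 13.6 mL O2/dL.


CO = HR*SV = 80*86/1000 = 6.88 L/min
a-v O2 diff = 19.6 - 13.6 = 6 mL/dL
VO2 = CO * (CaO2-CvO2) * 10 dL/L
VO2 = 6.88 * 6 * 10
VO2 = 412.8 mL/min


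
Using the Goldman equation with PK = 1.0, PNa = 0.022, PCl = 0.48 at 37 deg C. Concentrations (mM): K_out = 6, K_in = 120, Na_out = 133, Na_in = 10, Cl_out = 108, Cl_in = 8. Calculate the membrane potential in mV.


Vm = (RT/F)*ln((PK*Ko + PNa*Nao + PCl*Cli)/(PK*Ki + PNa*Nai + PCl*Clo))
Numer = 12.766, Denom = 172.06
Vm = -69.51 mV


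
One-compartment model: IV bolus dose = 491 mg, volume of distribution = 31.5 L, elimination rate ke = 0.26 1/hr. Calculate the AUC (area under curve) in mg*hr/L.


C0 = Dose/Vd = 491/31.5 = 15.5873 mg/L
AUC = C0/ke = 15.5873/0.26
AUC = 59.95 mg*hr/L


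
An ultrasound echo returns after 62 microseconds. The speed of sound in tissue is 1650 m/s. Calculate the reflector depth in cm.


depth = c * t / 2
t = 62 us = 6.2000e-05 s
depth = 1650 * 6.2000e-05 / 2
depth = 0.05115 m = 5.115 cm


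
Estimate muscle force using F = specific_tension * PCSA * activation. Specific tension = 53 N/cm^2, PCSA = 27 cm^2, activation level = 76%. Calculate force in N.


F = sigma * PCSA * activation
F = 53 * 27 * 0.76
F = 1088 N


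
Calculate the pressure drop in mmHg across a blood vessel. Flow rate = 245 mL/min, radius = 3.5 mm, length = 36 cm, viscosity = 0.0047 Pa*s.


dP = 8*mu*L*Q / (pi*r^4)
Q = 245 mL/min = 4.08333e-06 m^3/s
dP = 117.242 Pa = 117.242 / 133.322 mmHg = 0.8794 mmHg


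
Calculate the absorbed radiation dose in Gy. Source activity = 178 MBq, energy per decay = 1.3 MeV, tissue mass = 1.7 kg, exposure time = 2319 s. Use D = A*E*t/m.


A = 178 MBq = 1.7800e+08 Bq
E = 1.3 MeV = 2.0826e-13 J
D = A*E*t/m = 1.7800e+08*2.0826e-13*2319/1.7
D = 0.05057 Gy


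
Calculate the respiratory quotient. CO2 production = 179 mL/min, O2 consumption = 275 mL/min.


RQ = VCO2 / VO2
RQ = 179 / 275
RQ = 0.6509


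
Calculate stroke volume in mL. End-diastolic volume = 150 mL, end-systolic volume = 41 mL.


SV = EDV - ESV
SV = 150 - 41
SV = 109 mL


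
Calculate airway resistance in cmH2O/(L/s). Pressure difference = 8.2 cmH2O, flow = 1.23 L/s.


R = dP / flow
R = 8.2 / 1.23
R = 6.667 cmH2O/(L/s)


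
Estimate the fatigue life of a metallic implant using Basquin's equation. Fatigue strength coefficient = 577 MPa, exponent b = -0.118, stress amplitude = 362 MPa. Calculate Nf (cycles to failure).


sigma_a = sigma_f' * (2Nf)^b
2Nf = (sigma_a/sigma_f')^(1/b)
2Nf = (362/577)^(1/-0.118)
2Nf = 51.978542
Nf = 25.99


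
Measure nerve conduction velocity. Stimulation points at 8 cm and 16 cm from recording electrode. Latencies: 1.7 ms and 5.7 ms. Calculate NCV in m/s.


Distance = (16 - 8) / 100 = 0.08 m
dt = (5.7 - 1.7) / 1000 = 0.004 s
NCV = dist / dt = 20 m/s
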